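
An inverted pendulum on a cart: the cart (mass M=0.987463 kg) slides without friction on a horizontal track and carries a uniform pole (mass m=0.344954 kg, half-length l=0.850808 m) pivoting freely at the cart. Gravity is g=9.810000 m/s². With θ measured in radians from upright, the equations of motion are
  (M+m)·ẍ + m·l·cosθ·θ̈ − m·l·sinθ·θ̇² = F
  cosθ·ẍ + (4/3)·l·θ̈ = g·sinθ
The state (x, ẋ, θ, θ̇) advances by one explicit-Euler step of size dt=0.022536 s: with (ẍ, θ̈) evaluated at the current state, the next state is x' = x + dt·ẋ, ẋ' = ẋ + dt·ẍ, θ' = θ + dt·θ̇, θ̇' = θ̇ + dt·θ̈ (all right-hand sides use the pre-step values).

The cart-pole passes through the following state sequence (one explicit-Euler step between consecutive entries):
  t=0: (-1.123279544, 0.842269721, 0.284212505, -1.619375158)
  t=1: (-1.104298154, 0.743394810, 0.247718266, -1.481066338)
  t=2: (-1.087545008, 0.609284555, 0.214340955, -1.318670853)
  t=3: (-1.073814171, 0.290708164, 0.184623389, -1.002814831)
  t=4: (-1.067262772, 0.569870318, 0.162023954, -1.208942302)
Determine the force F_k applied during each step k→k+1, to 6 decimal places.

F_0 = -4.332726 N
F_1 = -6.036636 N
F_2 = -14.924732 N
F_3 = 13.812176 N

step 0→1:
  ẍ = (ẋ'−ẋ)/dt = (0.743394810−0.842269721)/0.022536 = -4.387421
  θ̈ = (θ̇'−θ̇)/dt = (-1.481066338−-1.619375158)/0.022536 = 6.137239
  sinθ=0.280402, cosθ=0.959883
  F = (M+m)·ẍ + m·l·cosθ·θ̈ − m·l·sinθ·θ̇² = -5.845874 + 1.728956 − 0.215808 = -4.332726
step 1→2:
  ẍ = (ẋ'−ẋ)/dt = (0.609284555−0.743394810)/0.022536 = -5.950934
  θ̈ = (θ̇'−θ̇)/dt = (-1.318670853−-1.481066338)/0.022536 = 7.206047
  sinθ=0.245193, cosθ=0.969474
  F = (M+m)·ẍ + m·l·cosθ·θ̈ − m·l·sinθ·θ̇² = -7.929126 + 2.050342 − 0.157852 = -6.036636
step 2→3:
  ẍ = (ẋ'−ẋ)/dt = (0.290708164−0.609284555)/0.022536 = -14.136333
  θ̈ = (θ̇'−θ̇)/dt = (-1.002814831−-1.318670853)/0.022536 = 14.015620
  sinθ=0.212704, cosθ=0.977117
  F = (M+m)·ẍ + m·l·cosθ·θ̈ − m·l·sinθ·θ̇² = -18.835490 + 4.019310 − 0.108553 = -14.924732
step 3→4:
  ẍ = (ẋ'−ẋ)/dt = (0.569870318−0.290708164)/0.022536 = 12.387387
  θ̈ = (θ̇'−θ̇)/dt = (-1.208942302−-1.002814831)/0.022536 = -9.146586
  sinθ=0.183576, cosθ=0.983005
  F = (M+m)·ẍ + m·l·cosθ·θ̈ − m·l·sinθ·θ̇² = 16.505165 + -2.638808 − 0.054181 = 13.812176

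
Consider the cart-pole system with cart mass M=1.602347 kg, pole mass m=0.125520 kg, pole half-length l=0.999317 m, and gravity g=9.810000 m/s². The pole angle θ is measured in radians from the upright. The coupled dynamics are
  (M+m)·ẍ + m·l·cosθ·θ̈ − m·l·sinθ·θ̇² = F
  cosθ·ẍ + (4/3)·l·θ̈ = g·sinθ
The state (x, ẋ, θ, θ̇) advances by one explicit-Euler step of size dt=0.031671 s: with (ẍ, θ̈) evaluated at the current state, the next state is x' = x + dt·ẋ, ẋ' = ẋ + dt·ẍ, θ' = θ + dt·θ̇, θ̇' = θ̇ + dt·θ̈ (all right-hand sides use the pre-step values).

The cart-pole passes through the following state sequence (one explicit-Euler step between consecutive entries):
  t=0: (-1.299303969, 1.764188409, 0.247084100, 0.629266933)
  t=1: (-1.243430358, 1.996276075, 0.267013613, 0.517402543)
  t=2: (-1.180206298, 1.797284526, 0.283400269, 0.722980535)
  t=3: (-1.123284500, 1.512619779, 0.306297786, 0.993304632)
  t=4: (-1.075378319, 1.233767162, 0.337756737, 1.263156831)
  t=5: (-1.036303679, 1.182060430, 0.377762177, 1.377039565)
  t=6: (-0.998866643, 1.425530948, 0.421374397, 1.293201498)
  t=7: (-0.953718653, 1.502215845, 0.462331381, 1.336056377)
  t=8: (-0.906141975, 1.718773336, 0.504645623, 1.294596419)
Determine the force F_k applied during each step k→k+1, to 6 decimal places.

F_0 = 12.220214 N
F_1 = -10.079846 N
F_2 = -14.520796 N
F_3 = -14.231595 N
F_4 = -2.461718 N
F_5 = 12.886599 N
F_6 = 4.252761 N
F_7 = 11.567839 N

step 0→1:
  ẍ = (ẋ'−ẋ)/dt = (1.996276075−1.764188409)/0.031671 = 7.328081
  θ̈ = (θ̇'−θ̇)/dt = (0.517402543−0.629266933)/0.031671 = -3.532076
  sinθ=0.244578, cosθ=0.969630
  F = (M+m)·ẍ + m·l·cosθ·θ̈ − m·l·sinθ·θ̇² = 12.661950 + -0.429588 − 0.012148 = 12.220214
step 1→2:
  ẍ = (ẋ'−ẋ)/dt = (1.797284526−1.996276075)/0.031671 = -6.283084
  θ̈ = (θ̇'−θ̇)/dt = (0.722980535−0.517402543)/0.031671 = 6.491048
  sinθ=0.263852, cosθ=0.964563
  F = (M+m)·ẍ + m·l·cosθ·θ̈ − m·l·sinθ·θ̇² = -10.856333 + 0.785347 − 0.008860 = -10.079846
step 2→3:
  ẍ = (ẋ'−ẋ)/dt = (1.512619779−1.797284526)/0.031671 = -8.988183
  θ̈ = (θ̇'−θ̇)/dt = (0.993304632−0.722980535)/0.031671 = 8.535382
  sinθ=0.279622, cosθ=0.960110
  F = (M+m)·ẍ + m·l·cosθ·θ̈ − m·l·sinθ·θ̇² = -15.530385 + 1.027922 − 0.018333 = -14.520796
step 3→4:
  ẍ = (ẋ'−ẋ)/dt = (1.233767162−1.512619779)/0.031671 = -8.804667
  θ̈ = (θ̇'−θ̇)/dt = (1.263156831−0.993304632)/0.031671 = 8.520482
  sinθ=0.301531, cosθ=0.953456
  F = (M+m)·ẍ + m·l·cosθ·θ̈ − m·l·sinθ·θ̇² = -15.213294 + 1.019017 − 0.037318 = -14.231595
step 4→5:
  ẍ = (ẋ'−ẋ)/dt = (1.182060430−1.233767162)/0.031671 = -1.632621
  θ̈ = (θ̇'−θ̇)/dt = (1.377039565−1.263156831)/0.031671 = 3.595805
  sinθ=0.331371, cosθ=0.943500
  F = (M+m)·ẍ + m·l·cosθ·θ̈ − m·l·sinθ·θ̇² = -2.820952 + 0.425554 − 0.066320 = -2.461718
step 5→6:
  ẍ = (ẋ'−ẋ)/dt = (1.425530948−1.182060430)/0.031671 = 7.687491
  θ̈ = (θ̇'−θ̇)/dt = (1.293201498−1.377039565)/0.031671 = -2.647156
  sinθ=0.368841, cosθ=0.929492
  F = (M+m)·ẍ + m·l·cosθ·θ̈ − m·l·sinθ·θ̇² = 13.282962 + -0.308632 − 0.087730 = 12.886599
step 6→7:
  ẍ = (ẋ'−ẋ)/dt = (1.502215845−1.425530948)/0.031671 = 2.421297
  θ̈ = (θ̇'−θ̇)/dt = (1.336056377−1.293201498)/0.031671 = 1.353127
  sinθ=0.409015, cosθ=0.912528
  F = (M+m)·ẍ + m·l·cosθ·θ̈ − m·l·sinθ·θ̇² = 4.183679 + 0.154882 − 0.085800 = 4.252761
step 7→8:
  ẍ = (ẋ'−ẋ)/dt = (1.718773336−1.502215845)/0.031671 = 6.837722
  θ̈ = (θ̇'−θ̇)/dt = (1.294596419−1.336056377)/0.031671 = -1.309083
  sinθ=0.446036, cosθ=0.895015
  F = (M+m)·ẍ + m·l·cosθ·θ̈ − m·l·sinθ·θ̇² = 11.814674 + -0.146965 − 0.099870 = 11.567839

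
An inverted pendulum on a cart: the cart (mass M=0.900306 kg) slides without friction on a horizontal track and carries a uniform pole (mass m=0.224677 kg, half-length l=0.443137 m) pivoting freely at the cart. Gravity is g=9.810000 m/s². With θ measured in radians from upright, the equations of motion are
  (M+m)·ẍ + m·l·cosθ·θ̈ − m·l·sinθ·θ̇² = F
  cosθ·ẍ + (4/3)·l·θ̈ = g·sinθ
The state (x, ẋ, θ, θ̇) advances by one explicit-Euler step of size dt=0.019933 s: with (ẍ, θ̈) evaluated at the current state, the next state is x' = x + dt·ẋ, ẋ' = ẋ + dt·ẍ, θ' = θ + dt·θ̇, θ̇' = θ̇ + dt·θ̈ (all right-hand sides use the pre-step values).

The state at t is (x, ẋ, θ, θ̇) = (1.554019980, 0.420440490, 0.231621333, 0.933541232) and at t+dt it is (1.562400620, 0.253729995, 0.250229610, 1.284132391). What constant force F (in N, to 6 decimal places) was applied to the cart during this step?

ẍ = (ẋ'−ẋ)/dt = (0.253729995−0.420440490)/0.019933 = -8.363543
θ̈ = (θ̇'−θ̇)/dt = (1.284132391−0.933541232)/0.019933 = 17.588479
sinθ=0.229556, cosθ=0.973295
F = (M+m)·ẍ + m·l·cosθ·θ̈ − m·l·sinθ·θ̇² = -9.408843 + 1.704393 − 0.019918 = -7.724369

F = -7.724369 N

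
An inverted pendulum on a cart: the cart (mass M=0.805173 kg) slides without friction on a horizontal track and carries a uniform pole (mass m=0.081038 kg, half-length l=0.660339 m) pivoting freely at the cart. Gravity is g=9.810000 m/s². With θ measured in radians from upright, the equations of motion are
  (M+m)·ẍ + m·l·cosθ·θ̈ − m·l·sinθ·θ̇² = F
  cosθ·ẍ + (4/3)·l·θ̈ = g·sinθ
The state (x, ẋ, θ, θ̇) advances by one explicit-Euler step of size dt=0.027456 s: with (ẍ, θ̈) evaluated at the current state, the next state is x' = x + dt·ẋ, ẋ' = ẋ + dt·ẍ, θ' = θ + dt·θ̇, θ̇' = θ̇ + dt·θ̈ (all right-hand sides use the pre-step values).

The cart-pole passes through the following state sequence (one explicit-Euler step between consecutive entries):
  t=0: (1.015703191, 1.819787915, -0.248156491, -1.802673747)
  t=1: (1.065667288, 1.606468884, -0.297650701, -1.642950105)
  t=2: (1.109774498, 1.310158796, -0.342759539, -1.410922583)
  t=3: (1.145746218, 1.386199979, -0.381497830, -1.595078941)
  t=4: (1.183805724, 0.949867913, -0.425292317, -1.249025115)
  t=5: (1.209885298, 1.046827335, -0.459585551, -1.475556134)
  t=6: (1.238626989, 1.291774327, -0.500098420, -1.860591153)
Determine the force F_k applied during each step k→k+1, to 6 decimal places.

step 0→1:
  ẍ = (ẋ'−ẋ)/dt = (1.606468884−1.819787915)/0.027456 = -7.769487
  θ̈ = (θ̇'−θ̇)/dt = (-1.642950105−-1.802673747)/0.027456 = 5.817440
  sinθ=-0.245617, cosθ=0.969367
  F = (M+m)·ẍ + m·l·cosθ·θ̈ − m·l·sinθ·θ̇² = -6.885405 + 0.301770 − -0.042712 = -6.540923
step 1→2:
  ẍ = (ẋ'−ẋ)/dt = (1.310158796−1.606468884)/0.027456 = -10.792180
  θ̈ = (θ̇'−θ̇)/dt = (-1.410922583−-1.642950105)/0.027456 = 8.450886
  sinθ=-0.293275, cosθ=0.956028
  F = (M+m)·ẍ + m·l·cosθ·θ̈ − m·l·sinθ·θ̇² = -9.564148 + 0.432343 − -0.042362 = -9.089443
step 2→3:
  ẍ = (ẋ'−ẋ)/dt = (1.386199979−1.310158796)/0.027456 = 2.769565
  θ̈ = (θ̇'−θ̇)/dt = (-1.595078941−-1.410922583)/0.027456 = -6.707327
  sinθ=-0.336087, cosθ=0.941831
  F = (M+m)·ẍ + m·l·cosθ·θ̈ − m·l·sinθ·θ̇² = 2.454419 + -0.338048 − -0.035803 = 2.152174
step 3→4:
  ẍ = (ẋ'−ẋ)/dt = (0.949867913−1.386199979)/0.027456 = -15.892048
  θ̈ = (θ̇'−θ̇)/dt = (-1.249025115−-1.595078941)/0.027456 = 12.603942
  sinθ=-0.372311, cosθ=0.928108
  F = (M+m)·ẍ + m·l·cosθ·θ̈ − m·l·sinθ·θ̇² = -14.083708 + 0.625980 − -0.050690 = -13.407037
step 4→5:
  ẍ = (ẋ'−ẋ)/dt = (1.046827335−0.949867913)/0.027456 = 3.531447
  θ̈ = (θ̇'−θ̇)/dt = (-1.475556134−-1.249025115)/0.027456 = -8.250693
  sinθ=-0.412587, cosθ=0.910918
  F = (M+m)·ẍ + m·l·cosθ·θ̈ − m·l·sinθ·θ̇² = 3.129608 + -0.402185 − -0.034444 = 2.761867
step 5→6:
  ẍ = (ẋ'−ẋ)/dt = (1.291774327−1.046827335)/0.027456 = 8.921438
  θ̈ = (θ̇'−θ̇)/dt = (-1.860591153−-1.475556134)/0.027456 = -14.023711
  sinθ=-0.443577, cosθ=0.896236
  F = (M+m)·ẍ + m·l·cosθ·θ̈ − m·l·sinθ·θ̇² = 7.906276 + -0.672576 − -0.051682 = 7.285382

F_0 = -6.540923 N
F_1 = -9.089443 N
F_2 = 2.152174 N
F_3 = -13.407037 N
F_4 = 2.761867 N
F_5 = 7.285382 N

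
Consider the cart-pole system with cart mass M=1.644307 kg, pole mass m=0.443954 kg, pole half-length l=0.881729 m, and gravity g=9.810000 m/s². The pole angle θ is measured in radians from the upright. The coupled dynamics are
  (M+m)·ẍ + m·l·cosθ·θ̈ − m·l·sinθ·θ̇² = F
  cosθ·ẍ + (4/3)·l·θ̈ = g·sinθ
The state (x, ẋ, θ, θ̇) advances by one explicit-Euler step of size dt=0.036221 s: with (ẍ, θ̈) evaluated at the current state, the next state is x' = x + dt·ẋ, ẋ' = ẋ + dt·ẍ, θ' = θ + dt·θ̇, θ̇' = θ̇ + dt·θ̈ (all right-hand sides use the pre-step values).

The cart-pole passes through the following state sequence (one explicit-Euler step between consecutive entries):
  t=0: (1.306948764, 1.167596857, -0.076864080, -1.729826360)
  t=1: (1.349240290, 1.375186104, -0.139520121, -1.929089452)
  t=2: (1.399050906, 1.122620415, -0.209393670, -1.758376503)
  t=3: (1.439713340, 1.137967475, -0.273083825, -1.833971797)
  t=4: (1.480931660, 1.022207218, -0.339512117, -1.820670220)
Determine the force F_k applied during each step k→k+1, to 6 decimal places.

step 0→1:
  ẍ = (ẋ'−ẋ)/dt = (1.375186104−1.167596857)/0.036221 = 5.731185
  θ̈ = (θ̇'−θ̇)/dt = (-1.929089452−-1.729826360)/0.036221 = -5.501314
  sinθ=-0.076788, cosθ=0.997047
  F = (M+m)·ẍ + m·l·cosθ·θ̈ − m·l·sinθ·θ̇² = 11.968210 + -2.147115 − -0.089944 = 9.911039
step 1→2:
  ẍ = (ẋ'−ẋ)/dt = (1.122620415−1.375186104)/0.036221 = -6.972908
  θ̈ = (θ̇'−θ̇)/dt = (-1.758376503−-1.929089452)/0.036221 = 4.713093
  sinθ=-0.139068, cosθ=0.990283
  F = (M+m)·ẍ + m·l·cosθ·θ̈ − m·l·sinθ·θ̇² = -14.561251 + 1.826999 − -0.202584 = -12.531668
step 2→3:
  ẍ = (ẋ'−ẋ)/dt = (1.137967475−1.122620415)/0.036221 = 0.423706
  θ̈ = (θ̇'−θ̇)/dt = (-1.833971797−-1.758376503)/0.036221 = -2.087057
  sinθ=-0.207867, cosθ=0.978157
  F = (M+m)·ẍ + m·l·cosθ·θ̈ − m·l·sinθ·θ̇² = 0.884809 + -0.799127 − -0.251583 = 0.337265
step 3→4:
  ẍ = (ẋ'−ẋ)/dt = (1.022207218−1.137967475)/0.036221 = -3.195943
  θ̈ = (θ̇'−θ̇)/dt = (-1.820670220−-1.833971797)/0.036221 = 0.367234
  sinθ=-0.269702, cosθ=0.962944
  F = (M+m)·ẍ + m·l·cosθ·θ̈ − m·l·sinθ·θ̇² = -6.673963 + 0.138426 − -0.355094 = -6.180444

F_0 = 9.911039 N
F_1 = -12.531668 N
F_2 = 0.337265 N
F_3 = -6.180444 N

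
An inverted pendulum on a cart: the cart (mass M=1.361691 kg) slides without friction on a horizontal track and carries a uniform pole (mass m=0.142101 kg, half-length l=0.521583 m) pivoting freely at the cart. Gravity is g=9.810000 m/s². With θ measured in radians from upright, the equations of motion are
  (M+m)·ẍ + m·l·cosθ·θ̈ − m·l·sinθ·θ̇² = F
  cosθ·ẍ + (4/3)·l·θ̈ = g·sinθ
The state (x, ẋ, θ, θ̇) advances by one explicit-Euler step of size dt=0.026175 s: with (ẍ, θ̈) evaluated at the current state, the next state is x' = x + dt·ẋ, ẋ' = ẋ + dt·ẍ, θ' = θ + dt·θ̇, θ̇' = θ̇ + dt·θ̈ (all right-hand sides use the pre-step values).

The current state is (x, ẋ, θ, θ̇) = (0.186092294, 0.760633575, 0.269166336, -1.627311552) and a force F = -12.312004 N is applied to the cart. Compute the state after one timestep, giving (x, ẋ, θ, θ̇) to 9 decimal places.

(0.206001878, 0.527200443, 0.226571456, -1.205549361)

sinθ=0.265927883, cosθ=0.963992926
temp = (F + m·l·θ̇²·sinθ)/(M+m) = (-12.312004 + 0.052194634)/1.503792 = -8.152596480
θ̈ = (g·sinθ − cosθ·temp)/(l·(4/3 − m·cos²θ/(M+m))) = 16.113168703
ẍ = temp − m·l·θ̈·cosθ/(M+m) = -8.918171216
Euler: x'=0.186092294+0.026175·0.760633575=0.206001878, ẋ'=0.760633575+0.026175·-8.918171216=0.527200443
       θ'=0.269166336+0.026175·-1.627311552=0.226571456, θ̇'=-1.627311552+0.026175·16.113168703=-1.205549361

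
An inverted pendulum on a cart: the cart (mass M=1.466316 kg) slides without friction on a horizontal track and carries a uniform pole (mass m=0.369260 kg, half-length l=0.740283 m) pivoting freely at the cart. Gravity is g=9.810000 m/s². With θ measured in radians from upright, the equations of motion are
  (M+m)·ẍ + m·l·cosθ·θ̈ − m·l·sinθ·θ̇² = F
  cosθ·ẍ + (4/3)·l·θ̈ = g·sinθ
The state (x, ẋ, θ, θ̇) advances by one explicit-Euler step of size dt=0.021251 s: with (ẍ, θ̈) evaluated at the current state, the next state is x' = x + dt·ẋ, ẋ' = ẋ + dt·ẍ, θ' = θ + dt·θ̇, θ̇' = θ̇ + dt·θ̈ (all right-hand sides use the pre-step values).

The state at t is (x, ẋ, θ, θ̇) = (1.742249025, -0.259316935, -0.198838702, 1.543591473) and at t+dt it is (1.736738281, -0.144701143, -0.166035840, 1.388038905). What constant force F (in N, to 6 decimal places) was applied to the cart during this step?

ẍ = (ẋ'−ẋ)/dt = (-0.144701143−-0.259316935)/0.021251 = 5.393431
θ̈ = (θ̇'−θ̇)/dt = (1.388038905−1.543591473)/0.021251 = -7.319776
sinθ=-0.197531, cosθ=0.980297
F = (M+m)·ẍ + m·l·cosθ·θ̈ − m·l·sinθ·θ̇² = 9.900052 + -1.961487 − -0.128656 = 8.067221

F = 8.067221 N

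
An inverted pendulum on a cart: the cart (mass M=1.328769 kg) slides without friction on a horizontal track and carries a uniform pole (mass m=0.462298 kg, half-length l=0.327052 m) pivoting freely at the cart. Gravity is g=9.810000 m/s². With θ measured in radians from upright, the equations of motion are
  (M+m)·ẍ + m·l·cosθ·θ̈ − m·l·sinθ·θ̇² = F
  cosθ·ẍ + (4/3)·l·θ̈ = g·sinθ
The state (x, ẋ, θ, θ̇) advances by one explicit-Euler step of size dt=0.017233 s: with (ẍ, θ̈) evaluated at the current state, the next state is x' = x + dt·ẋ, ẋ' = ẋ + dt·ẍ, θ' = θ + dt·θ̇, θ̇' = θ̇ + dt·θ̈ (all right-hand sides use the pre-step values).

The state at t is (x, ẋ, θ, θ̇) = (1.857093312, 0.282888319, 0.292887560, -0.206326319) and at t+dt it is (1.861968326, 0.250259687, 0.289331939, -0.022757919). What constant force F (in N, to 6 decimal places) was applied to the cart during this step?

ẍ = (ẋ'−ẋ)/dt = (0.250259687−0.282888319)/0.017233 = -1.893381
θ̈ = (θ̇'−θ̇)/dt = (-0.022757919−-0.206326319)/0.017233 = 10.652144
sinθ=0.288718, cosθ=0.957414
F = (M+m)·ẍ + m·l·cosθ·θ̈ − m·l·sinθ·θ̇² = -3.391172 + 1.541969 − 0.001858 = -1.851061

F = -1.851061 N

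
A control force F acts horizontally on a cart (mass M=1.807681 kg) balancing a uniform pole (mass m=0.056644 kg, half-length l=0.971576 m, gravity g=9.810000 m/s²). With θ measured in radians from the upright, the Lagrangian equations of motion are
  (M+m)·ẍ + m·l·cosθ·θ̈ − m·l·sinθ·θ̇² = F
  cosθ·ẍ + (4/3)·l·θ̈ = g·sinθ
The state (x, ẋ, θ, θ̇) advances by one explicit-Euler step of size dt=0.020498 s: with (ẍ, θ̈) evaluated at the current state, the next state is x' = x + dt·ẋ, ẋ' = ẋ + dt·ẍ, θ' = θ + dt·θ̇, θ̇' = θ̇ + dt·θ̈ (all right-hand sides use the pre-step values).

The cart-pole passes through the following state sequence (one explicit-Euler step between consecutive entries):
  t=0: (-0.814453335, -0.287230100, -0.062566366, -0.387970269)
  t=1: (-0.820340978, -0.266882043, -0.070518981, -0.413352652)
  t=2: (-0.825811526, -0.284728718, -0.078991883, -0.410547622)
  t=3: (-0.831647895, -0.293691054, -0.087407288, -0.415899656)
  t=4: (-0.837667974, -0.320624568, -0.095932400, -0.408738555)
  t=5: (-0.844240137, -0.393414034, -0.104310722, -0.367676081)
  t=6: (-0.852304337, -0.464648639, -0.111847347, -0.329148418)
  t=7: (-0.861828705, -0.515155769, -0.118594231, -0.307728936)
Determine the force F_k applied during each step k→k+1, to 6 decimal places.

F_0 = 1.783191 N
F_1 = -1.615008 N
F_2 = -0.828731 N
F_3 = -2.429661 N
F_4 = -6.509695 N
F_5 = -6.375245 N
F_6 = -4.535888 N

step 0→1:
  ẍ = (ẋ'−ẋ)/dt = (-0.266882043−-0.287230100)/0.020498 = 0.992685
  θ̈ = (θ̇'−θ̇)/dt = (-0.413352652−-0.387970269)/0.020498 = -1.238286
  sinθ=-0.062526, cosθ=0.998043
  F = (M+m)·ẍ + m·l·cosθ·θ̈ − m·l·sinθ·θ̇² = 1.850687 + -0.068014 − -0.000518 = 1.783191
step 1→2:
  ẍ = (ẋ'−ẋ)/dt = (-0.284728718−-0.266882043)/0.020498 = -0.870654
  θ̈ = (θ̇'−θ̇)/dt = (-0.410547622−-0.413352652)/0.020498 = 0.136844
  sinθ=-0.070461, cosθ=0.997515
  F = (M+m)·ẍ + m·l·cosθ·θ̈ − m·l·sinθ·θ̇² = -1.623183 + 0.007512 − -0.000663 = -1.615008
step 2→3:
  ẍ = (ẋ'−ẋ)/dt = (-0.293691054−-0.284728718)/0.020498 = -0.437230
  θ̈ = (θ̇'−θ̇)/dt = (-0.415899656−-0.410547622)/0.020498 = -0.261100
  sinθ=-0.078910, cosθ=0.996882
  F = (M+m)·ẍ + m·l·cosθ·θ̈ − m·l·sinθ·θ̇² = -0.815138 + -0.014325 − -0.000732 = -0.828731
step 3→4:
  ẍ = (ẋ'−ẋ)/dt = (-0.320624568−-0.293691054)/0.020498 = -1.313958
  θ̈ = (θ̇'−θ̇)/dt = (-0.408738555−-0.415899656)/0.020498 = 0.349356
  sinθ=-0.087296, cosθ=0.996182
  F = (M+m)·ẍ + m·l·cosθ·θ̈ − m·l·sinθ·θ̇² = -2.449645 + 0.019153 − -0.000831 = -2.429661
step 4→5:
  ẍ = (ẋ'−ẋ)/dt = (-0.393414034−-0.320624568)/0.020498 = -3.551052
  θ̈ = (θ̇'−θ̇)/dt = (-0.367676081−-0.408738555)/0.020498 = 2.003243
  sinθ=-0.095785, cosθ=0.995402
  F = (M+m)·ẍ + m·l·cosθ·θ̈ − m·l·sinθ·θ̇² = -6.620315 + 0.109739 − -0.000881 = -6.509695
step 5→6:
  ẍ = (ẋ'−ẋ)/dt = (-0.464648639−-0.393414034)/0.020498 = -3.475198
  θ̈ = (θ̇'−θ̇)/dt = (-0.329148418−-0.367676081)/0.020498 = 1.879582
  sinθ=-0.104122, cosθ=0.994565
  F = (M+m)·ẍ + m·l·cosθ·θ̈ − m·l·sinθ·θ̇² = -6.478898 + 0.102879 − -0.000775 = -6.375245
step 6→7:
  ẍ = (ẋ'−ẋ)/dt = (-0.515155769−-0.464648639)/0.020498 = -2.464003
  θ̈ = (θ̇'−θ̇)/dt = (-0.307728936−-0.329148418)/0.020498 = 1.044955
  sinθ=-0.111614, cosθ=0.993752
  F = (M+m)·ẍ + m·l·cosθ·θ̈ − m·l·sinθ·θ̇² = -4.593702 + 0.057149 − -0.000665 = -4.535888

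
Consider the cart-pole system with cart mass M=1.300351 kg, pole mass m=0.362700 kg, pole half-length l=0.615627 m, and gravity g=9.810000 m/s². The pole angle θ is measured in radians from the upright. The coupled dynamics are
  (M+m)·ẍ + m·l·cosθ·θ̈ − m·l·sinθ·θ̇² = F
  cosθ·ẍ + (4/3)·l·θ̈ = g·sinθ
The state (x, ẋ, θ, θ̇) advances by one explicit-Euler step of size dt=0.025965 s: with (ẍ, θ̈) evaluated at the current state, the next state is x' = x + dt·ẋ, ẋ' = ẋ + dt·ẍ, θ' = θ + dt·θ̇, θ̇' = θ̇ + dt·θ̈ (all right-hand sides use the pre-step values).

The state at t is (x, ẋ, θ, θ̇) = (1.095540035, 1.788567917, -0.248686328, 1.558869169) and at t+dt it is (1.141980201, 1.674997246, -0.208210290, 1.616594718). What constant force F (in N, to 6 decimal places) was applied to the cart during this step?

F = -6.659474 N

ẍ = (ẋ'−ẋ)/dt = (1.674997246−1.788567917)/0.025965 = -4.373991
θ̈ = (θ̇'−θ̇)/dt = (1.616594718−1.558869169)/0.025965 = 2.223206
sinθ=-0.246131, cosθ=0.969237
F = (M+m)·ẍ + m·l·cosθ·θ̈ − m·l·sinθ·θ̇² = -7.274170 + 0.481144 − -0.133552 = -6.659474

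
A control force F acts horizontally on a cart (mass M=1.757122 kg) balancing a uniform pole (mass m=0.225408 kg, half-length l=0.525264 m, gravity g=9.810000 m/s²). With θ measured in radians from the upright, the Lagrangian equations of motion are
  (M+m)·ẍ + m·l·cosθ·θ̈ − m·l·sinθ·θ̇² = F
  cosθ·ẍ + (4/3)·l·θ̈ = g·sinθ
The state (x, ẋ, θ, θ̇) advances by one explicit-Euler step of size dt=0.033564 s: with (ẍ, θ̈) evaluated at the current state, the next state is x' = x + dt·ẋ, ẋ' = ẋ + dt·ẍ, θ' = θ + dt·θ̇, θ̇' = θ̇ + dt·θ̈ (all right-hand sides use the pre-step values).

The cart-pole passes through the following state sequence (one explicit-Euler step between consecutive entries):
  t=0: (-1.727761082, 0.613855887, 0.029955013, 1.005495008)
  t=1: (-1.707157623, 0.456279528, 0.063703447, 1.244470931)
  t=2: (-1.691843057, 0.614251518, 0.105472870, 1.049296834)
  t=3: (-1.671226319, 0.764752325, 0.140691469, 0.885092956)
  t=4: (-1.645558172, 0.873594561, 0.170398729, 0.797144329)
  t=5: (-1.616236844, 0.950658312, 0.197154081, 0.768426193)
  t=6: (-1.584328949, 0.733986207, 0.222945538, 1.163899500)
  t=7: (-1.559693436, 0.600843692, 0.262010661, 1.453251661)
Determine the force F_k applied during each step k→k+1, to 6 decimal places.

step 0→1:
  ẍ = (ẋ'−ẋ)/dt = (0.456279528−0.613855887)/0.033564 = -4.694803
  θ̈ = (θ̇'−θ̇)/dt = (1.244470931−1.005495008)/0.033564 = 7.120007
  sinθ=0.029951, cosθ=0.999551
  F = (M+m)·ẍ + m·l·cosθ·θ̈ − m·l·sinθ·θ̇² = -9.307587 + 0.842621 − 0.003585 = -8.468551
step 1→2:
  ẍ = (ẋ'−ẋ)/dt = (0.614251518−0.456279528)/0.033564 = 4.706590
  θ̈ = (θ̇'−θ̇)/dt = (1.049296834−1.244470931)/0.033564 = -5.814983
  sinθ=0.063660, cosθ=0.997972
  F = (M+m)·ẍ + m·l·cosθ·θ̈ − m·l·sinθ·θ̇² = 9.330956 + -0.687090 − 0.011673 = 8.632193
step 2→3:
  ẍ = (ẋ'−ẋ)/dt = (0.764752325−0.614251518)/0.033564 = 4.483995
  θ̈ = (θ̇'−θ̇)/dt = (0.885092956−1.049296834)/0.033564 = -4.892262
  sinθ=0.105277, cosθ=0.994443
  F = (M+m)·ẍ + m·l·cosθ·θ̈ − m·l·sinθ·θ̇² = 8.889655 + -0.576019 − 0.013724 = 8.299912
step 3→4:
  ẍ = (ẋ'−ẋ)/dt = (0.873594561−0.764752325)/0.033564 = 3.242827
  θ̈ = (θ̇'−θ̇)/dt = (0.797144329−0.885092956)/0.033564 = -2.620326
  sinθ=0.140228, cosθ=0.990119
  F = (M+m)·ẍ + m·l·cosθ·θ̈ − m·l·sinθ·θ̇² = 6.429001 + -0.307178 − 0.013006 = 6.108817
step 4→5:
  ẍ = (ẋ'−ẋ)/dt = (0.950658312−0.873594561)/0.033564 = 2.296024
  θ̈ = (θ̇'−θ̇)/dt = (0.768426193−0.797144329)/0.033564 = -0.855623
  sinθ=0.169575, cosθ=0.985517
  F = (M+m)·ẍ + m·l·cosθ·θ̈ − m·l·sinθ·θ̇² = 4.551937 + -0.099838 − 0.012758 = 4.439341
step 5→6:
  ẍ = (ẋ'−ẋ)/dt = (0.733986207−0.950658312)/0.033564 = -6.455491
  θ̈ = (θ̇'−θ̇)/dt = (1.163899500−0.768426193)/0.033564 = 11.782663
  sinθ=0.195879, cosθ=0.980628
  F = (M+m)·ẍ + m·l·cosθ·θ̈ − m·l·sinθ·θ̇² = -12.798205 + 1.368027 − 0.013694 = -11.443872
step 6→7:
  ẍ = (ẋ'−ẋ)/dt = (0.600843692−0.733986207)/0.033564 = -3.966825
  θ̈ = (θ̇'−θ̇)/dt = (1.453251661−1.163899500)/0.033564 = 8.620908
  sinθ=0.221103, cosθ=0.975250
  F = (M+m)·ẍ + m·l·cosθ·θ̈ − m·l·sinθ·θ̇² = -7.864350 + 0.995442 − 0.035463 = -6.904370

F_0 = -8.468551 N
F_1 = 8.632193 N
F_2 = 8.299912 N
F_3 = 6.108817 N
F_4 = 4.439341 N
F_5 = -11.443872 N
F_6 = -6.904370 N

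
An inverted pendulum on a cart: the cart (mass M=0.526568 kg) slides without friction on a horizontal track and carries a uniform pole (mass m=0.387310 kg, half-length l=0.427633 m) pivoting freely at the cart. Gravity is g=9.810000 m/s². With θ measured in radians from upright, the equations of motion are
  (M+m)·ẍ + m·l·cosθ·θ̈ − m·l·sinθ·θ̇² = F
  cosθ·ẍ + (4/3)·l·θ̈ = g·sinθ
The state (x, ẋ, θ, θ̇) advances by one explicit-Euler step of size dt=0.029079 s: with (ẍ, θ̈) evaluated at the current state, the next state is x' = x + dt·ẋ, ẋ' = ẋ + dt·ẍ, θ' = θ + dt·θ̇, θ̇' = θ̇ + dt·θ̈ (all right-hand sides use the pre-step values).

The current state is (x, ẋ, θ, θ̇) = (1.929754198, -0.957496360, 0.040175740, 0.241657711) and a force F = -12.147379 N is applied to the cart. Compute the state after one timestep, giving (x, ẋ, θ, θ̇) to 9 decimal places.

(1.901911161, -1.529011680, 0.047202905, 1.263290383)

sinθ=0.040164933, cosθ=0.999193064
temp = (F + m·l·θ̇²·sinθ)/(M+m) = (-12.147379 + 0.000388489)/0.913878 = -13.291698138
θ̈ = (g·sinθ − cosθ·temp)/(l·(4/3 − m·cos²θ/(M+m))) = 35.133005676
ẍ = temp − m·l·θ̈·cosθ/(M+m) = -19.653884932
Euler: x'=1.929754198+0.029079·-0.957496360=1.901911161, ẋ'=-0.957496360+0.029079·-19.653884932=-1.529011680
       θ'=0.040175740+0.029079·0.241657711=0.047202905, θ̇'=0.241657711+0.029079·35.133005676=1.263290383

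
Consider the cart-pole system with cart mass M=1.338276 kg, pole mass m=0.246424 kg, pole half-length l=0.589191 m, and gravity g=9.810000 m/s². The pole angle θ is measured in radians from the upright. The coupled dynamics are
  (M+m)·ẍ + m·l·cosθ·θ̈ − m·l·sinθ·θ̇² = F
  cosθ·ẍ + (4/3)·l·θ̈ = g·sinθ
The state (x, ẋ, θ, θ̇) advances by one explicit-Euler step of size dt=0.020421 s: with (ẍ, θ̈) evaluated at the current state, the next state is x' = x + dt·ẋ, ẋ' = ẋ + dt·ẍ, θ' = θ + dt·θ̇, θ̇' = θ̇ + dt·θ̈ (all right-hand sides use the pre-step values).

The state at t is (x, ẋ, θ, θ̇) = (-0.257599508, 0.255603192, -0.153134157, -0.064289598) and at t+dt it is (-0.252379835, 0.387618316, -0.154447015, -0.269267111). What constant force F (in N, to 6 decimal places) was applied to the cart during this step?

F = 8.804351 N

ẍ = (ẋ'−ẋ)/dt = (0.387618316−0.255603192)/0.020421 = 6.464675
θ̈ = (θ̇'−θ̇)/dt = (-0.269267111−-0.064289598)/0.020421 = -10.037584
sinθ=-0.152536, cosθ=0.988298
F = (M+m)·ẍ + m·l·cosθ·θ̈ − m·l·sinθ·θ̇² = 10.244570 + -1.440311 − -0.000092 = 8.804351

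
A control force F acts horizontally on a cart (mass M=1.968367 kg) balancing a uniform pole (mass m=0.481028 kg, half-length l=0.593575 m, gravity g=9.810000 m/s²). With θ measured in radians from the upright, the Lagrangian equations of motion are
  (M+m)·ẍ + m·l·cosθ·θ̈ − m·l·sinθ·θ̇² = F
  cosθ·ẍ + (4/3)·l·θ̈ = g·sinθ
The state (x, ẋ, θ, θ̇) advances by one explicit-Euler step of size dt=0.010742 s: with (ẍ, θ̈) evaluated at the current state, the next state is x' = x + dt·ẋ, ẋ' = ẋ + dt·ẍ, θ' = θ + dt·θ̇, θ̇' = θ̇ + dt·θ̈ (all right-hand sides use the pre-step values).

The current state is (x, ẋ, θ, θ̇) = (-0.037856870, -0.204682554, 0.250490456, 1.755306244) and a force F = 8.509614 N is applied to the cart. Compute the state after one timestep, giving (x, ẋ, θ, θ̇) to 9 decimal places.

(-0.040055570, -0.164591866, 0.269345956, 1.739236368)

sinθ=0.247879138, cosθ=0.968790964
temp = (F + m·l·θ̇²·sinθ)/(M+m) = (8.509614 + 0.218067895)/2.449395 = 3.563199033
θ̈ = (g·sinθ − cosθ·temp)/(l·(4/3 − m·cos²θ/(M+m))) = -1.495985495
ẍ = temp − m·l·θ̈·cosθ/(M+m) = 3.732143741
Euler: x'=-0.037856870+0.010742·-0.204682554=-0.040055570, ẋ'=-0.204682554+0.010742·3.732143741=-0.164591866
       θ'=0.250490456+0.010742·1.755306244=0.269345956, θ̇'=1.755306244+0.010742·-1.495985495=1.739236368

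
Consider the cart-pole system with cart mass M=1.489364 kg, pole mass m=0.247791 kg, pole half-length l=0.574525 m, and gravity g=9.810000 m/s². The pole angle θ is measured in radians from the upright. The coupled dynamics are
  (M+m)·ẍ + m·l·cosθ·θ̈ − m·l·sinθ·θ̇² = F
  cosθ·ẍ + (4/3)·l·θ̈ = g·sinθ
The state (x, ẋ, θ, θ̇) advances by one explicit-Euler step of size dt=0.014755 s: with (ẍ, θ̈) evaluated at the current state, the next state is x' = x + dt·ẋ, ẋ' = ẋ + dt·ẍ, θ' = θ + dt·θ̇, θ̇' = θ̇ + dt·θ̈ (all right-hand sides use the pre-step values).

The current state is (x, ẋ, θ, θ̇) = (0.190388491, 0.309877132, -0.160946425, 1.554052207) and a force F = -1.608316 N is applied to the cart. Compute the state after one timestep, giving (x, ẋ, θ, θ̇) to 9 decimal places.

(0.194960728, 0.296838920, -0.138016385, 1.540572003)

sinθ=-0.160252472, cosθ=0.987076059
temp = (F + m·l·θ̇²·sinθ)/(M+m) = (-1.608316 + -0.055097311)/1.737155 = -0.957550311
θ̈ = (g·sinθ − cosθ·temp)/(l·(4/3 − m·cos²θ/(M+m))) = -0.913602445
ẍ = temp − m·l·θ̈·cosθ/(M+m) = -0.883647023
Euler: x'=0.190388491+0.014755·0.309877132=0.194960728, ẋ'=0.309877132+0.014755·-0.883647023=0.296838920
       θ'=-0.160946425+0.014755·1.554052207=-0.138016385, θ̇'=1.554052207+0.014755·-0.913602445=1.540572003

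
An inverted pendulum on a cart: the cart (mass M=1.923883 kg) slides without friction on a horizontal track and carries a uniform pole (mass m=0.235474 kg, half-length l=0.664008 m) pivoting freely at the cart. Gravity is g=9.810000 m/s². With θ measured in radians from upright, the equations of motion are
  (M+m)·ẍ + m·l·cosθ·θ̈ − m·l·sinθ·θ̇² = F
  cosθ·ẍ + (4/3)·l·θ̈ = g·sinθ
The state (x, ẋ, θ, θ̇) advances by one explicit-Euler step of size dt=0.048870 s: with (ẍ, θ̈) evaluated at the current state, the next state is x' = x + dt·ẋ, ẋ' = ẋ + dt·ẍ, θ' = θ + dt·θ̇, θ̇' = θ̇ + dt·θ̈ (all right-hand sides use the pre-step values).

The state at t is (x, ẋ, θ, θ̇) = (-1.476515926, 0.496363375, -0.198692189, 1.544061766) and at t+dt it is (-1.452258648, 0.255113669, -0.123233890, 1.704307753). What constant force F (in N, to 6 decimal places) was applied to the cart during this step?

F = -10.083605 N

ẍ = (ẋ'−ẋ)/dt = (0.255113669−0.496363375)/0.048870 = -4.936560
θ̈ = (θ̇'−θ̇)/dt = (1.704307753−1.544061766)/0.048870 = 3.279026
sinθ=-0.197387, cosθ=0.980326
F = (M+m)·ẍ + m·l·cosθ·θ̈ − m·l·sinθ·θ̇² = -10.659796 + 0.502610 − -0.073581 = -10.083605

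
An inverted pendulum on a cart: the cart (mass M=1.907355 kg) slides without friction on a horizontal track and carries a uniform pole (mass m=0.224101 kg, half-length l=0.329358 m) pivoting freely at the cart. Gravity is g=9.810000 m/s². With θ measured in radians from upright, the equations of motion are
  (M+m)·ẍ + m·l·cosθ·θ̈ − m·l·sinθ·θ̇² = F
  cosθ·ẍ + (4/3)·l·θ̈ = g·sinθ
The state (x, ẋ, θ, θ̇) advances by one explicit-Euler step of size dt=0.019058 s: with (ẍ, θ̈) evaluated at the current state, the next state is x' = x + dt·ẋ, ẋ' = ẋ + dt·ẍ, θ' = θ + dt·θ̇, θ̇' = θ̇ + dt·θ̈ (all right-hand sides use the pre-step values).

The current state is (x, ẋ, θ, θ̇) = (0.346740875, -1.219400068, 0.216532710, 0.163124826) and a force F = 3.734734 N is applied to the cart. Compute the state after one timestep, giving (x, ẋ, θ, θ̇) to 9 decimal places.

(0.323501549, -1.186631625, 0.219641543, 0.181715277)

sinθ=0.214844599, cosθ=0.976648247
temp = (F + m·l·θ̇²·sinθ)/(M+m) = (3.734734 + 0.000421965)/2.131456 = 1.752396468
θ̈ = (g·sinθ − cosθ·temp)/(l·(4/3 − m·cos²θ/(M+m))) = 0.975467055
ẍ = temp − m·l·θ̈·cosθ/(M+m) = 1.719406156
Euler: x'=0.346740875+0.019058·-1.219400068=0.323501549, ẋ'=-1.219400068+0.019058·1.719406156=-1.186631625
       θ'=0.216532710+0.019058·0.163124826=0.219641543, θ̇'=0.163124826+0.019058·0.975467055=0.181715277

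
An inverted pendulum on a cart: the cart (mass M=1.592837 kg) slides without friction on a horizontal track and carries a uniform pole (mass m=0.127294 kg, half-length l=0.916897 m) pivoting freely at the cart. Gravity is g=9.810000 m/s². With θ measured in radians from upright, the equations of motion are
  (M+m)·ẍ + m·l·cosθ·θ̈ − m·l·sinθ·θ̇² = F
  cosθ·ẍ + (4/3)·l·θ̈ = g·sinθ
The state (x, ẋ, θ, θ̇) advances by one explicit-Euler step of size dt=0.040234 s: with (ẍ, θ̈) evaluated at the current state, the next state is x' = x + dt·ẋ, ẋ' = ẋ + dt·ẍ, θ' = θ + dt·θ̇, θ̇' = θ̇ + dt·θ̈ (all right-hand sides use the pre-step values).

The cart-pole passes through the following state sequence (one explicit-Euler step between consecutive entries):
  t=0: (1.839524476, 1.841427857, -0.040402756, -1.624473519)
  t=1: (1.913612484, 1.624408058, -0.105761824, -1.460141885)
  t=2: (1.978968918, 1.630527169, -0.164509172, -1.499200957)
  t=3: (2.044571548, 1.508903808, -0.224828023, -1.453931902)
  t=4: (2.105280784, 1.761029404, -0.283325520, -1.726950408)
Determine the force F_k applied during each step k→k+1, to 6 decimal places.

step 0→1:
  ẍ = (ẋ'−ẋ)/dt = (1.624408058−1.841427857)/0.040234 = -5.393940
  θ̈ = (θ̇'−θ̇)/dt = (-1.460141885−-1.624473519)/0.040234 = 4.084397
  sinθ=-0.040392, cosθ=0.999184
  F = (M+m)·ẍ + m·l·cosθ·θ̈ − m·l·sinθ·θ̇² = -9.278284 + 0.476323 − -0.012441 = -8.789520
step 1→2:
  ẍ = (ẋ'−ẋ)/dt = (1.630527169−1.624408058)/0.040234 = 0.152088
  θ̈ = (θ̇'−θ̇)/dt = (-1.499200957−-1.460141885)/0.040234 = -0.970798
  sinθ=-0.105565, cosθ=0.994412
  F = (M+m)·ẍ + m·l·cosθ·θ̈ − m·l·sinθ·θ̇² = 0.261611 + -0.112674 − -0.026269 = 0.175206
step 2→3:
  ẍ = (ẋ'−ẋ)/dt = (1.508903808−1.630527169)/0.040234 = -3.022900
  θ̈ = (θ̇'−θ̇)/dt = (-1.453931902−-1.499200957)/0.040234 = 1.125144
  sinθ=-0.163768, cosθ=0.986499
  F = (M+m)·ẍ + m·l·cosθ·θ̈ − m·l·sinθ·θ̇² = -5.199784 + 0.129549 − -0.042961 = -5.027274
step 3→4:
  ẍ = (ẋ'−ẋ)/dt = (1.761029404−1.508903808)/0.040234 = 6.266481
  θ̈ = (θ̇'−θ̇)/dt = (-1.726950408−-1.453931902)/0.040234 = -6.785766
  sinθ=-0.222939, cosθ=0.974832
  F = (M+m)·ẍ + m·l·cosθ·θ̈ − m·l·sinθ·θ̇² = 10.779168 + -0.772071 − -0.055005 = 10.062102

F_0 = -8.789520 N
F_1 = 0.175206 N
F_2 = -5.027274 N
F_3 = 10.062102 N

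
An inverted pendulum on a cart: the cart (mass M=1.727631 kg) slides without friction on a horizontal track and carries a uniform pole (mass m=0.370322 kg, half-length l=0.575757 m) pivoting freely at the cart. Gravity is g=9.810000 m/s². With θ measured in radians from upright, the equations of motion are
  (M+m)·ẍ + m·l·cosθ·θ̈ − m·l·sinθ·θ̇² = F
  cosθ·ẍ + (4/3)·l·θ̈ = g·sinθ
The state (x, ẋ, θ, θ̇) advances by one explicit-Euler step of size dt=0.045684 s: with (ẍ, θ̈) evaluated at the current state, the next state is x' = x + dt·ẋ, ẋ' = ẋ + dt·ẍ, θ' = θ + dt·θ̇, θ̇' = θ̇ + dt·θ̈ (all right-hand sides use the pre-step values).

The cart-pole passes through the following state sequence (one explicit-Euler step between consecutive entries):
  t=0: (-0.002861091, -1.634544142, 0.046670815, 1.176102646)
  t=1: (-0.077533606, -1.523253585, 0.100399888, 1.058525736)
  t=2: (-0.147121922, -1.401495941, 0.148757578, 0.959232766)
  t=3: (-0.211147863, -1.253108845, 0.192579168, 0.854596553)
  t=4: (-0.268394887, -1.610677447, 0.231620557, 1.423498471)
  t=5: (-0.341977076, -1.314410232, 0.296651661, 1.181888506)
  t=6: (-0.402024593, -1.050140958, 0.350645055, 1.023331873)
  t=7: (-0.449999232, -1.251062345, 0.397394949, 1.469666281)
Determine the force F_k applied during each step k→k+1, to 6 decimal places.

F_0 = 4.548898 N
F_1 = 5.106464 N
F_2 = 6.302363 N
F_3 = -13.844394 N
F_4 = 12.408819 N
F_5 = 11.341325 N
F_6 = -7.347272 N

step 0→1:
  ẍ = (ẋ'−ẋ)/dt = (-1.523253585−-1.634544142)/0.045684 = 2.436095
  θ̈ = (θ̇'−θ̇)/dt = (1.058525736−1.176102646)/0.045684 = -2.573700
  sinθ=0.046654, cosθ=0.998911
  F = (M+m)·ẍ + m·l·cosθ·θ̈ − m·l·sinθ·θ̇² = 5.110812 + -0.548155 − 0.013759 = 4.548898
step 1→2:
  ẍ = (ẋ'−ẋ)/dt = (-1.401495941−-1.523253585)/0.045684 = 2.665214
  θ̈ = (θ̇'−θ̇)/dt = (0.959232766−1.058525736)/0.045684 = -2.173474
  sinθ=0.100231, cosθ=0.994964
  F = (M+m)·ẍ + m·l·cosθ·θ̈ − m·l·sinθ·θ̇² = 5.591494 + -0.461085 − 0.023946 = 5.106464
step 2→3:
  ẍ = (ẋ'−ẋ)/dt = (-1.253108845−-1.401495941)/0.045684 = 3.248120
  θ̈ = (θ̇'−θ̇)/dt = (0.854596553−0.959232766)/0.045684 = -2.290435
  sinθ=0.148210, cosθ=0.988956
  F = (M+m)·ẍ + m·l·cosθ·θ̈ − m·l·sinθ·θ̇² = 6.814402 + -0.482963 − 0.029077 = 6.302363
step 3→4:
  ẍ = (ẋ'−ẋ)/dt = (-1.610677447−-1.253108845)/0.045684 = -7.826999
  θ̈ = (θ̇'−θ̇)/dt = (1.423498471−0.854596553)/0.045684 = 12.452980
  sinθ=0.191391, cosθ=0.981514
  F = (M+m)·ẍ + m·l·cosθ·θ̈ − m·l·sinθ·θ̇² = -16.420675 + 2.606084 − 0.029803 = -13.844394
step 4→5:
  ẍ = (ẋ'−ẋ)/dt = (-1.314410232−-1.610677447)/0.045684 = 6.485142
  θ̈ = (θ̇'−θ̇)/dt = (1.181888506−1.423498471)/0.045684 = -5.288722
  sinθ=0.229555, cosθ=0.973296
  F = (M+m)·ẍ + m·l·cosθ·θ̈ − m·l·sinθ·θ̇² = 13.605523 + -1.097525 − 0.099179 = 12.408819
step 5→6:
  ẍ = (ẋ'−ẋ)/dt = (-1.050140958−-1.314410232)/0.045684 = 5.784723
  θ̈ = (θ̇'−θ̇)/dt = (1.023331873−1.181888506)/0.045684 = -3.470726
  sinθ=0.292320, cosθ=0.956321
  F = (M+m)·ẍ + m·l·cosθ·θ̈ − m·l·sinθ·θ̇² = 12.136076 + -0.707689 − 0.087062 = 11.341325
step 6→7:
  ẍ = (ẋ'−ẋ)/dt = (-1.251062345−-1.050140958)/0.045684 = -4.398069
  θ̈ = (θ̇'−θ̇)/dt = (1.469666281−1.023331873)/0.045684 = 9.770038
  sinθ=0.343504, cosθ=0.939151
  F = (M+m)·ẍ + m·l·cosθ·θ̈ − m·l·sinθ·θ̇² = -9.226942 + 1.956368 − 0.076698 = -7.347272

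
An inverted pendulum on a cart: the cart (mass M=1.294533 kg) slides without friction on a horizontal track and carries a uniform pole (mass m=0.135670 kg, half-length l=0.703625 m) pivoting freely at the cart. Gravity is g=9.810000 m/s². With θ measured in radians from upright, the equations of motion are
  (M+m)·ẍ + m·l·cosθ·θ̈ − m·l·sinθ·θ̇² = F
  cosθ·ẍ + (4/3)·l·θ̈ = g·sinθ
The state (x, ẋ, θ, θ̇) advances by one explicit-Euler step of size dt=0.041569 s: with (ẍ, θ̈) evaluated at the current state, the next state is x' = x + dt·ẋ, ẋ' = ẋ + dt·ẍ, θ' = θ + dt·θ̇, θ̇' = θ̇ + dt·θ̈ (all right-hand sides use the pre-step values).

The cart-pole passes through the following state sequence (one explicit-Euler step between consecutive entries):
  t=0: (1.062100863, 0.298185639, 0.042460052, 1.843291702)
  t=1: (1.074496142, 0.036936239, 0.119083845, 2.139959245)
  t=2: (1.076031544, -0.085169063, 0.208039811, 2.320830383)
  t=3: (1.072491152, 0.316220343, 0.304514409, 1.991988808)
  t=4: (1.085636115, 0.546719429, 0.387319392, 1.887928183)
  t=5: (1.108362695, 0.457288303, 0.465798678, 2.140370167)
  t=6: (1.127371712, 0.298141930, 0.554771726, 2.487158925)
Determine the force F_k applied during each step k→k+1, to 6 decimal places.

step 0→1:
  ẍ = (ẋ'−ẋ)/dt = (0.036936239−0.298185639)/0.041569 = -6.284717
  θ̈ = (θ̇'−θ̇)/dt = (2.139959245−1.843291702)/0.041569 = 7.136750
  sinθ=0.042447, cosθ=0.999099
  F = (M+m)·ẍ + m·l·cosθ·θ̈ − m·l·sinθ·θ̇² = -8.988421 + 0.680666 − 0.013768 = -8.321523
step 1→2:
  ẍ = (ẋ'−ẋ)/dt = (-0.085169063−0.036936239)/0.041569 = -2.937413
  θ̈ = (θ̇'−θ̇)/dt = (2.320830383−2.139959245)/0.041569 = 4.351106
  sinθ=0.118803, cosθ=0.992918
  F = (M+m)·ẍ + m·l·cosθ·θ̈ − m·l·sinθ·θ̇² = -4.201096 + 0.412418 − 0.051935 = -3.840613
step 2→3:
  ẍ = (ẋ'−ẋ)/dt = (0.316220343−-0.085169063)/0.041569 = 9.655979
  θ̈ = (θ̇'−θ̇)/dt = (1.991988808−2.320830383)/0.041569 = -7.910741
  sinθ=0.206542, cosθ=0.978438
  F = (M+m)·ẍ + m·l·cosθ·θ̈ − m·l·sinθ·θ̇² = 13.810011 + -0.738883 − 0.106199 = 12.964929
step 3→4:
  ẍ = (ẋ'−ẋ)/dt = (0.546719429−0.316220343)/0.041569 = 5.544975
  θ̈ = (θ̇'−θ̇)/dt = (1.887928183−1.991988808)/0.041569 = -2.503323
  sinθ=0.299830, cosθ=0.953993
  F = (M+m)·ẍ + m·l·cosθ·θ̈ − m·l·sinθ·θ̇² = 7.930441 + -0.227975 − 0.113573 = 7.588893
step 4→5:
  ẍ = (ẋ'−ẋ)/dt = (0.457288303−0.546719429)/0.041569 = -2.151390
  θ̈ = (θ̇'−θ̇)/dt = (2.140370167−1.887928183)/0.041569 = 6.072842
  sinθ=0.377708, cosθ=0.925925
  F = (M+m)·ẍ + m·l·cosθ·θ̈ − m·l·sinθ·θ̇² = -3.076924 + 0.536776 − 0.128514 = -2.668663
step 5→6:
  ẍ = (ẋ'−ẋ)/dt = (0.298141930−0.457288303)/0.041569 = -3.828487
  θ̈ = (θ̇'−θ̇)/dt = (2.487158925−2.140370167)/0.041569 = 8.342485
  sinθ=0.449137, cosθ=0.893463
  F = (M+m)·ẍ + m·l·cosθ·θ̈ − m·l·sinθ·θ̇² = -5.475513 + 0.711536 − 0.196418 = -4.960395

F_0 = -8.321523 N
F_1 = -3.840613 N
F_2 = 12.964929 N
F_3 = 7.588893 N
F_4 = -2.668663 N
F_5 = -4.960395 N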